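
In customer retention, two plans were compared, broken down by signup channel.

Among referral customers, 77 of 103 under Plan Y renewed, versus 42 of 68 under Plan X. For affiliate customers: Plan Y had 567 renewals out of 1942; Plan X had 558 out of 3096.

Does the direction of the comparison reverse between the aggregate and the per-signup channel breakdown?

Referral: Plan Y 77/103 = 74.8%, Plan X 42/68 = 61.8% → Plan Y
Affiliate: Plan Y 567/1942 = 29.2%, Plan X 558/3096 = 18.0% → Plan Y
Overall: Plan Y 644/2045 = 31.5%, Plan X 600/3164 = 19.0% → Plan Y
Plan Y wins overall and in every signup group — no reversal.

No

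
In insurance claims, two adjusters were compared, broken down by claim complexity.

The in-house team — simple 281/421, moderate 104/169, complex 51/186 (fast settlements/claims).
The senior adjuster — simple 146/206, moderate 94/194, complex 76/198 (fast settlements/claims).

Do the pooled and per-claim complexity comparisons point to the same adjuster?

No

Simple: the in-house team 281/421 = 66.7%, the senior adjuster 146/206 = 70.9% → the senior adjuster
Moderate: the in-house team 104/169 = 61.5%, the senior adjuster 94/194 = 48.5% → the in-house team
Complex: the in-house team 51/186 = 27.4%, the senior adjuster 76/198 = 38.4% → the senior adjuster
Overall: the in-house team 436/776 = 56.2%, the senior adjuster 316/598 = 52.8% → the in-house team
Neither sweeps: the in-house team wins 1 of 3 groups, the senior adjuster wins 2. The in-house team wins overall but not every group — no Simpson reversal.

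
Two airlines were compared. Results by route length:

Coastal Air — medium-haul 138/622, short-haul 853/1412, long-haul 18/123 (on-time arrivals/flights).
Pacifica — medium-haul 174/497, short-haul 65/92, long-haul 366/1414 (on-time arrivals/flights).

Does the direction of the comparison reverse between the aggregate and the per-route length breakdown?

Yes

Medium-haul: Coastal Air 138/622 = 22.2%, Pacifica 174/497 = 35.0% → Pacifica
Short-haul: Coastal Air 853/1412 = 60.4%, Pacifica 65/92 = 70.7% → Pacifica
Long-haul: Coastal Air 18/123 = 14.6%, Pacifica 366/1414 = 25.9% → Pacifica
Overall: Coastal Air 1009/2157 = 46.8%, Pacifica 605/2003 = 30.2% → Coastal Air
Pacifica wins each route group but Coastal Air wins overall — the comparison reverses. Pacifica's flights skew toward long-haul, which has a lower base rate.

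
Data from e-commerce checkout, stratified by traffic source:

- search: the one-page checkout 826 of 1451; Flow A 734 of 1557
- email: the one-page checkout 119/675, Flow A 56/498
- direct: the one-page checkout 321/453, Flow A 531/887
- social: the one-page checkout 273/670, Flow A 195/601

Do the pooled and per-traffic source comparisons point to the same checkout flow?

Yes

Search: the one-page checkout 826/1451 = 56.9%, Flow A 734/1557 = 47.1% → the one-page checkout
Email: the one-page checkout 119/675 = 17.6%, Flow A 56/498 = 11.2% → the one-page checkout
Direct: the one-page checkout 321/453 = 70.9%, Flow A 531/887 = 59.9% → the one-page checkout
Social: the one-page checkout 273/670 = 40.7%, Flow A 195/601 = 32.4% → the one-page checkout
Overall: the one-page checkout 1539/3249 = 47.4%, Flow A 1516/3543 = 42.8% → the one-page checkout
The one-page checkout wins overall and in every traffic group — no reversal.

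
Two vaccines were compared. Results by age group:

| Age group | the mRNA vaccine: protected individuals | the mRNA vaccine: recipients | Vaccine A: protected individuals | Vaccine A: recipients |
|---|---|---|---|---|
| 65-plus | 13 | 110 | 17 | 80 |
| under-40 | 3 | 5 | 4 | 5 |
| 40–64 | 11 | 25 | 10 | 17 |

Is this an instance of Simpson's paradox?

65-plus: the mRNA vaccine 13/110 = 11.8%, Vaccine A 17/80 = 21.2% → Vaccine A
Under-40: the mRNA vaccine 3/5 = 60.0%, Vaccine A 4/5 = 80.0% → Vaccine A
40–64: the mRNA vaccine 11/25 = 44.0%, Vaccine A 10/17 = 58.8% → Vaccine A
Overall: the mRNA vaccine 27/140 = 19.3%, Vaccine A 31/102 = 30.4% → Vaccine A
Vaccine A wins overall and in every age group — no reversal.

No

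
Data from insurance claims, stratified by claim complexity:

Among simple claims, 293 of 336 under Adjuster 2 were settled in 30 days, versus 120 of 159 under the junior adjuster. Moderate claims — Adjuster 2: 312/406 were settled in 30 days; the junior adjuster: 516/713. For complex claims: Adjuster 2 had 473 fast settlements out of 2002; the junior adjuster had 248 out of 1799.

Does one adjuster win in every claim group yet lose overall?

Simple: Adjuster 2 293/336 = 87.2%, the junior adjuster 120/159 = 75.5% → Adjuster 2
Moderate: Adjuster 2 312/406 = 76.8%, the junior adjuster 516/713 = 72.4% → Adjuster 2
Complex: Adjuster 2 473/2002 = 23.6%, the junior adjuster 248/1799 = 13.8% → Adjuster 2
Overall: Adjuster 2 1078/2744 = 39.3%, the junior adjuster 884/2671 = 33.1% → Adjuster 2
Adjuster 2 wins overall and in every claim group — no reversal.

No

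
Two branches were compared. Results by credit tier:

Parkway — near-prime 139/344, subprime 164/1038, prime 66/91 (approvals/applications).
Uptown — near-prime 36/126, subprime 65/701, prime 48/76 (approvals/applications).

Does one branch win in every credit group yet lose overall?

Near-prime: Parkway 139/344 = 40.4%, Uptown 36/126 = 28.6% → Parkway
Subprime: Parkway 164/1038 = 15.8%, Uptown 65/701 = 9.3% → Parkway
Prime: Parkway 66/91 = 72.5%, Uptown 48/76 = 63.2% → Parkway
Overall: Parkway 369/1473 = 25.1%, Uptown 149/903 = 16.5% → Parkway
Parkway wins overall and in every credit group — no reversal.

No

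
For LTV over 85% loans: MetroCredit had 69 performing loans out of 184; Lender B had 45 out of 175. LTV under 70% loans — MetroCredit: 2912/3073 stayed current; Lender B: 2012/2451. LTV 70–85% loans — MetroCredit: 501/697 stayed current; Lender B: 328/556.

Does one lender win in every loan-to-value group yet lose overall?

No

LTV over 85%: MetroCredit 69/184 = 37.5%, Lender B 45/175 = 25.7% → MetroCredit
LTV under 70%: MetroCredit 2912/3073 = 94.8%, Lender B 2012/2451 = 82.1% → MetroCredit
LTV 70–85%: MetroCredit 501/697 = 71.9%, Lender B 328/556 = 59.0% → MetroCredit
Overall: MetroCredit 3482/3954 = 88.1%, Lender B 2385/3182 = 75.0% → MetroCredit
MetroCredit wins overall and in every loan-to-value group — no reversal.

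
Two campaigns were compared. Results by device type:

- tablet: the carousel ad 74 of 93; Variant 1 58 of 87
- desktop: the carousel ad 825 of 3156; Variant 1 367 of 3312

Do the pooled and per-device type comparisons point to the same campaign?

Tablet: the carousel ad 74/93 = 79.6%, Variant 1 58/87 = 66.7% → the carousel ad
Desktop: the carousel ad 825/3156 = 26.1%, Variant 1 367/3312 = 11.1% → the carousel ad
Overall: the carousel ad 899/3249 = 27.7%, Variant 1 425/3399 = 12.5% → the carousel ad
The carousel ad wins overall and in every device group — no reversal.

Yes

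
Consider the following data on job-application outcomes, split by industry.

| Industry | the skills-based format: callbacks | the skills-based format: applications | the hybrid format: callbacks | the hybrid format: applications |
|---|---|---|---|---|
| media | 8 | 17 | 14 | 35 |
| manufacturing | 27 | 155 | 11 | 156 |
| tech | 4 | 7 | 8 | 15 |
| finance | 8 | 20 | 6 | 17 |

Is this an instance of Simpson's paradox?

No

Media: the skills-based format 8/17 = 47.1%, the hybrid format 14/35 = 40.0% → the skills-based format
Manufacturing: the skills-based format 27/155 = 17.4%, the hybrid format 11/156 = 7.1% → the skills-based format
Tech: the skills-based format 4/7 = 57.1%, the hybrid format 8/15 = 53.3% → the skills-based format
Finance: the skills-based format 8/20 = 40.0%, the hybrid format 6/17 = 35.3% → the skills-based format
Overall: the skills-based format 47/199 = 23.6%, the hybrid format 39/223 = 17.5% → the skills-based format
The skills-based format wins overall and in every industry group — no reversal.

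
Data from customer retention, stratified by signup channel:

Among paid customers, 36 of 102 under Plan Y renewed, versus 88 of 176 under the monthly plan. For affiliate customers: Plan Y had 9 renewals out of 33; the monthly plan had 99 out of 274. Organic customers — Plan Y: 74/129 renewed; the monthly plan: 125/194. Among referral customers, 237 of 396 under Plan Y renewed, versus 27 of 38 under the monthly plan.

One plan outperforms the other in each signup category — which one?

Paid: Plan Y 36/102 = 35.3%, the monthly plan 88/176 = 50.0% → the monthly plan
Affiliate: Plan Y 9/33 = 27.3%, the monthly plan 99/274 = 36.1% → the monthly plan
Organic: Plan Y 74/129 = 57.4%, the monthly plan 125/194 = 64.4% → the monthly plan
Referral: Plan Y 237/396 = 59.8%, the monthly plan 27/38 = 71.1% → the monthly plan
The monthly plan has the higher rate in all 4 groups.

the monthly plan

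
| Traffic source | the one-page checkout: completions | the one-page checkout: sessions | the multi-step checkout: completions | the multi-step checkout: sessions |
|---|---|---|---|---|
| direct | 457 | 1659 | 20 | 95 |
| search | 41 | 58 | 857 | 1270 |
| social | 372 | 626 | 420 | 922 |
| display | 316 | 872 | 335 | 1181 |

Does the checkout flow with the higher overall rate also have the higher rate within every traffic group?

No

Direct: the one-page checkout 457/1659 = 27.5%, the multi-step checkout 20/95 = 21.1% → the one-page checkout
Search: the one-page checkout 41/58 = 70.7%, the multi-step checkout 857/1270 = 67.5% → the one-page checkout
Social: the one-page checkout 372/626 = 59.4%, the multi-step checkout 420/922 = 45.6% → the one-page checkout
Display: the one-page checkout 316/872 = 36.2%, the multi-step checkout 335/1181 = 28.4% → the one-page checkout
Overall: the one-page checkout 1186/3215 = 36.9%, the multi-step checkout 1632/3468 = 47.1% → the multi-step checkout
The one-page checkout wins each traffic group but the multi-step checkout wins overall — the comparison reverses. The one-page checkout's sessions skew toward direct, which has a lower base rate.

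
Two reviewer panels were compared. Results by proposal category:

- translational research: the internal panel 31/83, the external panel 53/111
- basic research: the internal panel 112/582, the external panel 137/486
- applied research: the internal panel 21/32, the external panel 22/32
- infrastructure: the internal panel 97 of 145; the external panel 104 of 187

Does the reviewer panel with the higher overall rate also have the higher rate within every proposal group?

No

Translational research: the internal panel 31/83 = 37.3%, the external panel 53/111 = 47.7% → the external panel
Basic research: the internal panel 112/582 = 19.2%, the external panel 137/486 = 28.2% → the external panel
Applied research: the internal panel 21/32 = 65.6%, the external panel 22/32 = 68.8% → the external panel
Infrastructure: the internal panel 97/145 = 66.9%, the external panel 104/187 = 55.6% → the internal panel
Overall: the internal panel 261/842 = 31.0%, the external panel 316/816 = 38.7% → the external panel
Neither sweeps: the internal panel wins 1 of 4 groups, the external panel wins 3. The external panel wins overall but not every group — no Simpson reversal.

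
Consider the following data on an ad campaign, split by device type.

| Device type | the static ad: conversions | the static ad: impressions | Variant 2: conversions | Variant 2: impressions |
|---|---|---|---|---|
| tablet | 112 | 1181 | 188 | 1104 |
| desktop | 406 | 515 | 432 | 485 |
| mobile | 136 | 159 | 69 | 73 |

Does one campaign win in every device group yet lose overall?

Tablet: the static ad 112/1181 = 9.5%, Variant 2 188/1104 = 17.0% → Variant 2
Desktop: the static ad 406/515 = 78.8%, Variant 2 432/485 = 89.1% → Variant 2
Mobile: the static ad 136/159 = 85.5%, Variant 2 69/73 = 94.5% → Variant 2
Overall: the static ad 654/1855 = 35.3%, Variant 2 689/1662 = 41.5% → Variant 2
Variant 2 wins overall and in every device group — no reversal.

No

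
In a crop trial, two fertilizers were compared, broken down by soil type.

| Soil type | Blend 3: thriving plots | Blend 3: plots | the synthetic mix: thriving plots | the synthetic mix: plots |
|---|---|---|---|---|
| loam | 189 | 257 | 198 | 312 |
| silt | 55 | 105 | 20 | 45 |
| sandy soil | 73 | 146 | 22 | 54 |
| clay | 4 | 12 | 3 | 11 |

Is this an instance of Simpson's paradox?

No

Loam: Blend 3 189/257 = 73.5%, the synthetic mix 198/312 = 63.5% → Blend 3
Silt: Blend 3 55/105 = 52.4%, the synthetic mix 20/45 = 44.4% → Blend 3
Sandy soil: Blend 3 73/146 = 50.0%, the synthetic mix 22/54 = 40.7% → Blend 3
Clay: Blend 3 4/12 = 33.3%, the synthetic mix 3/11 = 27.3% → Blend 3
Overall: Blend 3 321/520 = 61.7%, the synthetic mix 243/422 = 57.6% → Blend 3
Blend 3 wins overall and in every soil group — no reversal.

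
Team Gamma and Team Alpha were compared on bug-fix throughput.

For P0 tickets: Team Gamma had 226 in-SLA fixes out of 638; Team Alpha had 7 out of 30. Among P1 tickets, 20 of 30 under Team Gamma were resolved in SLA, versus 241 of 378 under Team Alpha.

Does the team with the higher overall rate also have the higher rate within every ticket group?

P0: Team Gamma 226/638 = 35.4%, Team Alpha 7/30 = 23.3% → Team Gamma
P1: Team Gamma 20/30 = 66.7%, Team Alpha 241/378 = 63.8% → Team Gamma
Overall: Team Gamma 246/668 = 36.8%, Team Alpha 248/408 = 60.8% → Team Alpha
Team Gamma wins each ticket group but Team Alpha wins overall — the comparison reverses. Team Gamma's tickets skew toward P0, which has a lower base rate.

No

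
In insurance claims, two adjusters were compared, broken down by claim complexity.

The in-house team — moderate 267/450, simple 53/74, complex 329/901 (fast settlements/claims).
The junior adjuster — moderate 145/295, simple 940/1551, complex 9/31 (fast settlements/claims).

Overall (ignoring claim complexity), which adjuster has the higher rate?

the junior adjuster

Moderate: the in-house team 267/450 = 59.3%, the junior adjuster 145/295 = 49.2% → the in-house team
Simple: the in-house team 53/74 = 71.6%, the junior adjuster 940/1551 = 60.6% → the in-house team
Complex: the in-house team 329/901 = 36.5%, the junior adjuster 9/31 = 29.0% → the in-house team
Overall: the in-house team 649/1425 = 45.5%, the junior adjuster 1094/1877 = 58.3% → the junior adjuster
(The in-house team wins every claim group but the junior adjuster wins overall — the in-house team's claims skew toward the low-rate complex group.)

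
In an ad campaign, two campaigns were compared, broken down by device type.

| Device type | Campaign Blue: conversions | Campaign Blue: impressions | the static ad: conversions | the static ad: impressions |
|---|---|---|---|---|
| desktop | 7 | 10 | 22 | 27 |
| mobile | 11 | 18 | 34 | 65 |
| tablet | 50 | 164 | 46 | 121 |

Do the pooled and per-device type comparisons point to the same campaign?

No

Desktop: Campaign Blue 7/10 = 70.0%, the static ad 22/27 = 81.5% → the static ad
Mobile: Campaign Blue 11/18 = 61.1%, the static ad 34/65 = 52.3% → Campaign Blue
Tablet: Campaign Blue 50/164 = 30.5%, the static ad 46/121 = 38.0% → the static ad
Overall: Campaign Blue 68/192 = 35.4%, the static ad 102/213 = 47.9% → the static ad
Neither sweeps: Campaign Blue wins 1 of 3 groups, the static ad wins 2. The static ad wins overall but not every group — no Simpson reversal.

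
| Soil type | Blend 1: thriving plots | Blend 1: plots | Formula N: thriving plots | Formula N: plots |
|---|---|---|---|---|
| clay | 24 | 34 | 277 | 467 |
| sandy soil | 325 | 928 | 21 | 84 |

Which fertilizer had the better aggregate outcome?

Formula N

Clay: Blend 1 24/34 = 70.6%, Formula N 277/467 = 59.3% → Blend 1
Sandy soil: Blend 1 325/928 = 35.0%, Formula N 21/84 = 25.0% → Blend 1
Overall: Blend 1 349/962 = 36.3%, Formula N 298/551 = 54.1% → Formula N
(Blend 1 wins every soil group but Formula N wins overall — Blend 1's plots skew toward the low-rate sandy soil group.)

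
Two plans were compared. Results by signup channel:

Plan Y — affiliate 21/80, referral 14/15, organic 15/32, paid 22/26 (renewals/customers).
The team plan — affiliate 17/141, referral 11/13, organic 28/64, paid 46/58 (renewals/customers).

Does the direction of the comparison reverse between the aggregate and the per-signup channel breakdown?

No

Affiliate: Plan Y 21/80 = 26.2%, the team plan 17/141 = 12.1% → Plan Y
Referral: Plan Y 14/15 = 93.3%, the team plan 11/13 = 84.6% → Plan Y
Organic: Plan Y 15/32 = 46.9%, the team plan 28/64 = 43.8% → Plan Y
Paid: Plan Y 22/26 = 84.6%, the team plan 46/58 = 79.3% → Plan Y
Overall: Plan Y 72/153 = 47.1%, the team plan 102/276 = 37.0% → Plan Y
Plan Y wins overall and in every signup group — no reversal.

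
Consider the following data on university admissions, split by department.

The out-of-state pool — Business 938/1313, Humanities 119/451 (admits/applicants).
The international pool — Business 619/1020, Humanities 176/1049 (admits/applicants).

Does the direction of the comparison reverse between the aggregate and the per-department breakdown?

No

Business: the out-of-state pool 938/1313 = 71.4%, the international pool 619/1020 = 60.7% → the out-of-state pool
Humanities: the out-of-state pool 119/451 = 26.4%, the international pool 176/1049 = 16.8% → the out-of-state pool
Overall: the out-of-state pool 1057/1764 = 59.9%, the international pool 795/2069 = 38.4% → the out-of-state pool
The out-of-state pool wins overall and in every department group — no reversal.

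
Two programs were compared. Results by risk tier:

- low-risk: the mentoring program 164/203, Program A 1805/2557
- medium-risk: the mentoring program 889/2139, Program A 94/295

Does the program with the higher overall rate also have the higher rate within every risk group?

No

Low-risk: the mentoring program 164/203 = 80.8%, Program A 1805/2557 = 70.6% → the mentoring program
Medium-risk: the mentoring program 889/2139 = 41.6%, Program A 94/295 = 31.9% → the mentoring program
Overall: the mentoring program 1053/2342 = 45.0%, Program A 1899/2852 = 66.6% → Program A
The mentoring program wins each risk group but Program A wins overall — the comparison reverses. The mentoring program's participants skew toward medium-risk, which has a lower base rate.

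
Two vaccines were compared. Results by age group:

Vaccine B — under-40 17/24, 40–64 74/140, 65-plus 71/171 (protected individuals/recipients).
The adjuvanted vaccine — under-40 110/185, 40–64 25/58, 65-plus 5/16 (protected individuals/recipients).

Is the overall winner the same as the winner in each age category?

No

Under-40: Vaccine B 17/24 = 70.8%, the adjuvanted vaccine 110/185 = 59.5% → Vaccine B
40–64: Vaccine B 74/140 = 52.9%, the adjuvanted vaccine 25/58 = 43.1% → Vaccine B
65-plus: Vaccine B 71/171 = 41.5%, the adjuvanted vaccine 5/16 = 31.2% → Vaccine B
Overall: Vaccine B 162/335 = 48.4%, the adjuvanted vaccine 140/259 = 54.1% → the adjuvanted vaccine
Vaccine B wins each age group but the adjuvanted vaccine wins overall — the comparison reverses. Vaccine B's recipients skew toward 65-plus, which has a lower base rate.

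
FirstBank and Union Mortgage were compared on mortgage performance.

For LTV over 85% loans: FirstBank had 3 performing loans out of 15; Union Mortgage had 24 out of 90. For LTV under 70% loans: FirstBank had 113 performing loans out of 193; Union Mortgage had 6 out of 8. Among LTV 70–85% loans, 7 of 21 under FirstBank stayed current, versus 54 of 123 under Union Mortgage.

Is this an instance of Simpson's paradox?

LTV over 85%: FirstBank 3/15 = 20.0%, Union Mortgage 24/90 = 26.7% → Union Mortgage
LTV under 70%: FirstBank 113/193 = 58.5%, Union Mortgage 6/8 = 75.0% → Union Mortgage
LTV 70–85%: FirstBank 7/21 = 33.3%, Union Mortgage 54/123 = 43.9% → Union Mortgage
Overall: FirstBank 123/229 = 53.7%, Union Mortgage 84/221 = 38.0% → FirstBank
Union Mortgage wins each loan-to-value group but FirstBank wins overall — the comparison reverses. Union Mortgage's loans skew toward LTV over 85%, which has a lower base rate.

Yes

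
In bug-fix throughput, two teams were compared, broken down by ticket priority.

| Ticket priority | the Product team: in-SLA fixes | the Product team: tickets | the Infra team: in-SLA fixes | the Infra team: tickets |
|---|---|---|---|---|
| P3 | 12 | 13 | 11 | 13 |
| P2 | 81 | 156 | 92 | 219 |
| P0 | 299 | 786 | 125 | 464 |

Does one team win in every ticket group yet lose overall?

P3: the Product team 12/13 = 92.3%, the Infra team 11/13 = 84.6% → the Product team
P2: the Product team 81/156 = 51.9%, the Infra team 92/219 = 42.0% → the Product team
P0: the Product team 299/786 = 38.0%, the Infra team 125/464 = 26.9% → the Product team
Overall: the Product team 392/955 = 41.0%, the Infra team 228/696 = 32.8% → the Product team
The Product team wins overall and in every ticket group — no reversal.

No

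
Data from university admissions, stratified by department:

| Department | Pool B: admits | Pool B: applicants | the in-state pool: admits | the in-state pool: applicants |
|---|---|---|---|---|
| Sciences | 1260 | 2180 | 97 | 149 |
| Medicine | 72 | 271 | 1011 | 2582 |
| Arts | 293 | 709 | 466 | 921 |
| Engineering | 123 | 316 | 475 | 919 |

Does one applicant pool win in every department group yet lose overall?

Yes

Sciences: Pool B 1260/2180 = 57.8%, the in-state pool 97/149 = 65.1% → the in-state pool
Medicine: Pool B 72/271 = 26.6%, the in-state pool 1011/2582 = 39.2% → the in-state pool
Arts: Pool B 293/709 = 41.3%, the in-state pool 466/921 = 50.6% → the in-state pool
Engineering: Pool B 123/316 = 38.9%, the in-state pool 475/919 = 51.7% → the in-state pool
Overall: Pool B 1748/3476 = 50.3%, the in-state pool 2049/4571 = 44.8% → Pool B
The in-state pool wins each department group but Pool B wins overall — the comparison reverses. The in-state pool's applicants skew toward Medicine, which has a lower base rate.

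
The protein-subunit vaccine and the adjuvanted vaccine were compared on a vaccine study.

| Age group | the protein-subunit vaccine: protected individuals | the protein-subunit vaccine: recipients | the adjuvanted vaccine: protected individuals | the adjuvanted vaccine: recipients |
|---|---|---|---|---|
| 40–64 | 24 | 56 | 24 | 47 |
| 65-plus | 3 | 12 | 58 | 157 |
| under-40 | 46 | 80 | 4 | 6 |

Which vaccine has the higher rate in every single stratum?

40–64: the protein-subunit vaccine 24/56 = 42.9%, the adjuvanted vaccine 24/47 = 51.1% → the adjuvanted vaccine
65-plus: the protein-subunit vaccine 3/12 = 25.0%, the adjuvanted vaccine 58/157 = 36.9% → the adjuvanted vaccine
Under-40: the protein-subunit vaccine 46/80 = 57.5%, the adjuvanted vaccine 4/6 = 66.7% → the adjuvanted vaccine
The adjuvanted vaccine has the higher rate in all 3 groups.

the adjuvanted vaccine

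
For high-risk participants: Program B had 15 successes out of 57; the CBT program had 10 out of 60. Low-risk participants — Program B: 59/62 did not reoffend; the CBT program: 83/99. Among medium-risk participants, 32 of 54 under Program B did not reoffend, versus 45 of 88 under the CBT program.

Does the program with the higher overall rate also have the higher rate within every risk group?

High-risk: Program B 15/57 = 26.3%, the CBT program 10/60 = 16.7% → Program B
Low-risk: Program B 59/62 = 95.2%, the CBT program 83/99 = 83.8% → Program B
Medium-risk: Program B 32/54 = 59.3%, the CBT program 45/88 = 51.1% → Program B
Overall: Program B 106/173 = 61.3%, the CBT program 138/247 = 55.9% → Program B
Program B wins overall and in every risk group — no reversal.

Yes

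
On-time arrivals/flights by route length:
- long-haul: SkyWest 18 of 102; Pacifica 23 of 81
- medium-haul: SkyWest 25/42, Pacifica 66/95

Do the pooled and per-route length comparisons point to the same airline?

Yes

Long-haul: SkyWest 18/102 = 17.6%, Pacifica 23/81 = 28.4% → Pacifica
Medium-haul: SkyWest 25/42 = 59.5%, Pacifica 66/95 = 69.5% → Pacifica
Overall: SkyWest 43/144 = 29.9%, Pacifica 89/176 = 50.6% → Pacifica
Pacifica wins overall and in every route group — no reversal.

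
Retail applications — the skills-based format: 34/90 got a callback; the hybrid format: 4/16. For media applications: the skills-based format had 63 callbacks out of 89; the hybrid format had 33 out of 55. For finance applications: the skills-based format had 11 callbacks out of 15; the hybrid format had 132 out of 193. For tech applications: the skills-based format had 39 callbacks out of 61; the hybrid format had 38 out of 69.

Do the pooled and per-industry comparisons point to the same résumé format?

Retail: the skills-based format 34/90 = 37.8%, the hybrid format 4/16 = 25.0% → the skills-based format
Media: the skills-based format 63/89 = 70.8%, the hybrid format 33/55 = 60.0% → the skills-based format
Finance: the skills-based format 11/15 = 73.3%, the hybrid format 132/193 = 68.4% → the skills-based format
Tech: the skills-based format 39/61 = 63.9%, the hybrid format 38/69 = 55.1% → the skills-based format
Overall: the skills-based format 147/255 = 57.6%, the hybrid format 207/333 = 62.2% → the hybrid format
The skills-based format wins each industry group but the hybrid format wins overall — the comparison reverses. The skills-based format's applications skew toward retail, which has a lower base rate.

No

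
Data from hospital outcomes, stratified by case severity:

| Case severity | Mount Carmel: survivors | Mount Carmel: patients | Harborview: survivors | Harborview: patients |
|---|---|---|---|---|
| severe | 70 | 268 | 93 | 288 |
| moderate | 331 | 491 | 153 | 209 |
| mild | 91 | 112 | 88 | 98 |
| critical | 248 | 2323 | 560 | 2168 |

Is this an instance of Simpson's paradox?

No

Severe: Mount Carmel 70/268 = 26.1%, Harborview 93/288 = 32.3% → Harborview
Moderate: Mount Carmel 331/491 = 67.4%, Harborview 153/209 = 73.2% → Harborview
Mild: Mount Carmel 91/112 = 81.2%, Harborview 88/98 = 89.8% → Harborview
Critical: Mount Carmel 248/2323 = 10.7%, Harborview 560/2168 = 25.8% → Harborview
Overall: Mount Carmel 740/3194 = 23.2%, Harborview 894/2763 = 32.4% → Harborview
Harborview wins overall and in every case group — no reversal.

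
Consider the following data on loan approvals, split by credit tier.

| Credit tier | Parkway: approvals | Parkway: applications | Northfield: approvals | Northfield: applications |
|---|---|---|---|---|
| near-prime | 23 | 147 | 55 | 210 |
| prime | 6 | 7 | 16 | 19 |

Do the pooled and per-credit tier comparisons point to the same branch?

No

Near-prime: Parkway 23/147 = 15.6%, Northfield 55/210 = 26.2% → Northfield
Prime: Parkway 6/7 = 85.7%, Northfield 16/19 = 84.2% → Parkway
Overall: Parkway 29/154 = 18.8%, Northfield 71/229 = 31.0% → Northfield
Neither sweeps: Parkway wins 1 of 2 groups, Northfield wins 1. Northfield wins overall but not every group — no Simpson reversal.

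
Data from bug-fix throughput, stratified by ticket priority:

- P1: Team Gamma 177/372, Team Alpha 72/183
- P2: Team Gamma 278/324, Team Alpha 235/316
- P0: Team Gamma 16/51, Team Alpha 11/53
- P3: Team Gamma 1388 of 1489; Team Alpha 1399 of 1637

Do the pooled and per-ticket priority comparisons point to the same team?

P1: Team Gamma 177/372 = 47.6%, Team Alpha 72/183 = 39.3% → Team Gamma
P2: Team Gamma 278/324 = 85.8%, Team Alpha 235/316 = 74.4% → Team Gamma
P0: Team Gamma 16/51 = 31.4%, Team Alpha 11/53 = 20.8% → Team Gamma
P3: Team Gamma 1388/1489 = 93.2%, Team Alpha 1399/1637 = 85.5% → Team Gamma
Overall: Team Gamma 1859/2236 = 83.1%, Team Alpha 1717/2189 = 78.4% → Team Gamma
Team Gamma wins overall and in every ticket group — no reversal.

Yes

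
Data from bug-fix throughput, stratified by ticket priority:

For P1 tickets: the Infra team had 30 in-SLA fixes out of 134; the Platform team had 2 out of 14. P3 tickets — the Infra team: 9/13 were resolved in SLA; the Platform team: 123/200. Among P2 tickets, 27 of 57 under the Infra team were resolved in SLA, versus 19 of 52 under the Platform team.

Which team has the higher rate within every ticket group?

the Infra team

P1: the Infra team 30/134 = 22.4%, the Platform team 2/14 = 14.3% → the Infra team
P3: the Infra team 9/13 = 69.2%, the Platform team 123/200 = 61.5% → the Infra team
P2: the Infra team 27/57 = 47.4%, the Platform team 19/52 = 36.5% → the Infra team
The Infra team has the higher rate in all 3 groups.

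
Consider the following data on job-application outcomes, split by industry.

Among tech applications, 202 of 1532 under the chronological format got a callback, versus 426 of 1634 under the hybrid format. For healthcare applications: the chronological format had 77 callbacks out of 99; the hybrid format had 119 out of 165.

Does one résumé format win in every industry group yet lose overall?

Tech: the chronological format 202/1532 = 13.2%, the hybrid format 426/1634 = 26.1% → the hybrid format
Healthcare: the chronological format 77/99 = 77.8%, the hybrid format 119/165 = 72.1% → the chronological format
Overall: the chronological format 279/1631 = 17.1%, the hybrid format 545/1799 = 30.3% → the hybrid format
Neither sweeps: the chronological format wins 1 of 2 groups, the hybrid format wins 1. The hybrid format wins overall but not every group — no Simpson reversal.

No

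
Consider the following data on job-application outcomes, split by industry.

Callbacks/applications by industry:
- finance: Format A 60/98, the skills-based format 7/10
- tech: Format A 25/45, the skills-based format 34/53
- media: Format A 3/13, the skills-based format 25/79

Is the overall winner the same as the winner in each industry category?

Finance: Format A 60/98 = 61.2%, the skills-based format 7/10 = 70.0% → the skills-based format
Tech: Format A 25/45 = 55.6%, the skills-based format 34/53 = 64.2% → the skills-based format
Media: Format A 3/13 = 23.1%, the skills-based format 25/79 = 31.6% → the skills-based format
Overall: Format A 88/156 = 56.4%, the skills-based format 66/142 = 46.5% → Format A
The skills-based format wins each industry group but Format A wins overall — the comparison reverses. The skills-based format's applications skew toward media, which has a lower base rate.

No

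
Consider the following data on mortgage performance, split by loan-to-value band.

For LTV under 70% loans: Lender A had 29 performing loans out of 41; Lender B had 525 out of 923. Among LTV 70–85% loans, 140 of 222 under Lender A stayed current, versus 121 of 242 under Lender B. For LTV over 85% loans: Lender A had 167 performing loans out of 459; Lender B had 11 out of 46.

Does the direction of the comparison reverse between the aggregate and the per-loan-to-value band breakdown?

LTV under 70%: Lender A 29/41 = 70.7%, Lender B 525/923 = 56.9% → Lender A
LTV 70–85%: Lender A 140/222 = 63.1%, Lender B 121/242 = 50.0% → Lender A
LTV over 85%: Lender A 167/459 = 36.4%, Lender B 11/46 = 23.9% → Lender A
Overall: Lender A 336/722 = 46.5%, Lender B 657/1211 = 54.3% → Lender B
Lender A wins each loan-to-value group but Lender B wins overall — the comparison reverses. Lender A's loans skew toward LTV over 85%, which has a lower base rate.

Yes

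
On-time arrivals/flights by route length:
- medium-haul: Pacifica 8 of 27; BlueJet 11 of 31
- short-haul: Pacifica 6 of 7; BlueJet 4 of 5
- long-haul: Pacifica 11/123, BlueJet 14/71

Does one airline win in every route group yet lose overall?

Medium-haul: Pacifica 8/27 = 29.6%, BlueJet 11/31 = 35.5% → BlueJet
Short-haul: Pacifica 6/7 = 85.7%, BlueJet 4/5 = 80.0% → Pacifica
Long-haul: Pacifica 11/123 = 8.9%, BlueJet 14/71 = 19.7% → BlueJet
Overall: Pacifica 25/157 = 15.9%, BlueJet 29/107 = 27.1% → BlueJet
Neither sweeps: Pacifica wins 1 of 3 groups, BlueJet wins 2. BlueJet wins overall but not every group — no Simpson reversal.

No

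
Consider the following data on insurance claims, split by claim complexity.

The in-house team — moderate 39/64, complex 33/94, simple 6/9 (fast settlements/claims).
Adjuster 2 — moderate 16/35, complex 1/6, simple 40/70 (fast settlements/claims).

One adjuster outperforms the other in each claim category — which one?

the in-house team

Moderate: the in-house team 39/64 = 60.9%, Adjuster 2 16/35 = 45.7% → the in-house team
Complex: the in-house team 33/94 = 35.1%, Adjuster 2 1/6 = 16.7% → the in-house team
Simple: the in-house team 6/9 = 66.7%, Adjuster 2 40/70 = 57.1% → the in-house team
The in-house team has the higher rate in all 3 groups.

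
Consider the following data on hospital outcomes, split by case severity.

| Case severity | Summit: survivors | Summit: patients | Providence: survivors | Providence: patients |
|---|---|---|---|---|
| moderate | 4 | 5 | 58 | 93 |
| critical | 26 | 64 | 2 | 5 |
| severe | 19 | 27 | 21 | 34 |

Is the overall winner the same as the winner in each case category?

Moderate: Summit 4/5 = 80.0%, Providence 58/93 = 62.4% → Summit
Critical: Summit 26/64 = 40.6%, Providence 2/5 = 40.0% → Summit
Severe: Summit 19/27 = 70.4%, Providence 21/34 = 61.8% → Summit
Overall: Summit 49/96 = 51.0%, Providence 81/132 = 61.4% → Providence
Summit wins each case group but Providence wins overall — the comparison reverses. Summit's patients skew toward critical, which has a lower base rate.

No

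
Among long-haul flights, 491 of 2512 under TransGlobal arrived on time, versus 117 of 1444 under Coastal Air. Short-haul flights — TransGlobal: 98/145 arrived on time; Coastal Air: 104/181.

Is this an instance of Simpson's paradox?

Long-haul: TransGlobal 491/2512 = 19.5%, Coastal Air 117/1444 = 8.1% → TransGlobal
Short-haul: TransGlobal 98/145 = 67.6%, Coastal Air 104/181 = 57.5% → TransGlobal
Overall: TransGlobal 589/2657 = 22.2%, Coastal Air 221/1625 = 13.6% → TransGlobal
TransGlobal wins overall and in every route group — no reversal.

No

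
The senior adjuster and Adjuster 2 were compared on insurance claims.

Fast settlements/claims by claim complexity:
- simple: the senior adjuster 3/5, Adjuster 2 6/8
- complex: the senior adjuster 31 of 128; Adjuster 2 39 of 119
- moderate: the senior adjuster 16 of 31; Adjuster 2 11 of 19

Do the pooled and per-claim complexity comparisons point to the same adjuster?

Simple: the senior adjuster 3/5 = 60.0%, Adjuster 2 6/8 = 75.0% → Adjuster 2
Complex: the senior adjuster 31/128 = 24.2%, Adjuster 2 39/119 = 32.8% → Adjuster 2
Moderate: the senior adjuster 16/31 = 51.6%, Adjuster 2 11/19 = 57.9% → Adjuster 2
Overall: the senior adjuster 50/164 = 30.5%, Adjuster 2 56/146 = 38.4% → Adjuster 2
Adjuster 2 wins overall and in every claim group — no reversal.

Yes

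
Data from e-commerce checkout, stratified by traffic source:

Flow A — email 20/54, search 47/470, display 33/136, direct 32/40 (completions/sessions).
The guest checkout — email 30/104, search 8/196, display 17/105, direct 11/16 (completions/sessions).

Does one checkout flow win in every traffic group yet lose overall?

No

Email: Flow A 20/54 = 37.0%, the guest checkout 30/104 = 28.8% → Flow A
Search: Flow A 47/470 = 10.0%, the guest checkout 8/196 = 4.1% → Flow A
Display: Flow A 33/136 = 24.3%, the guest checkout 17/105 = 16.2% → Flow A
Direct: Flow A 32/40 = 80.0%, the guest checkout 11/16 = 68.8% → Flow A
Overall: Flow A 132/700 = 18.9%, the guest checkout 66/421 = 15.7% → Flow A
Flow A wins overall and in every traffic group — no reversal.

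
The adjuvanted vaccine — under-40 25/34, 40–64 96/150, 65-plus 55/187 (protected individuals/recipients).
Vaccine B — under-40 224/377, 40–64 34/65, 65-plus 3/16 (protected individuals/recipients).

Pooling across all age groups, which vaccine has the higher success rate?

Vaccine B

Under-40: the adjuvanted vaccine 25/34 = 73.5%, Vaccine B 224/377 = 59.4% → the adjuvanted vaccine
40–64: the adjuvanted vaccine 96/150 = 64.0%, Vaccine B 34/65 = 52.3% → the adjuvanted vaccine
65-plus: the adjuvanted vaccine 55/187 = 29.4%, Vaccine B 3/16 = 18.8% → the adjuvanted vaccine
Overall: the adjuvanted vaccine 176/371 = 47.4%, Vaccine B 261/458 = 57.0% → Vaccine B
(The adjuvanted vaccine wins every age group but Vaccine B wins overall — the adjuvanted vaccine's recipients skew toward the low-rate 65-plus group.)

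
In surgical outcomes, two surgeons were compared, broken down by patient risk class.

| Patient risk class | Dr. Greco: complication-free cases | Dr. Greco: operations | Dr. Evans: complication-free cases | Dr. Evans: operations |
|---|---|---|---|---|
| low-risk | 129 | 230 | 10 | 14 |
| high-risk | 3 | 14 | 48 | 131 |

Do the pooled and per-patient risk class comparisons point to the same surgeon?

No

Low-risk: Dr. Greco 129/230 = 56.1%, Dr. Evans 10/14 = 71.4% → Dr. Evans
High-risk: Dr. Greco 3/14 = 21.4%, Dr. Evans 48/131 = 36.6% → Dr. Evans
Overall: Dr. Greco 132/244 = 54.1%, Dr. Evans 58/145 = 40.0% → Dr. Greco
Dr. Evans wins each patient risk group but Dr. Greco wins overall — the comparison reverses. Dr. Evans's operations skew toward high-risk, which has a lower base rate.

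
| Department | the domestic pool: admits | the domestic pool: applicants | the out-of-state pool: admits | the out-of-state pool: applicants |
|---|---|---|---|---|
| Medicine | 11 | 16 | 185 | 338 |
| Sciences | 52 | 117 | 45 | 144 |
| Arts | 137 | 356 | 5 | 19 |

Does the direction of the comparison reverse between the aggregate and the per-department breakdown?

Yes

Medicine: the domestic pool 11/16 = 68.8%, the out-of-state pool 185/338 = 54.7% → the domestic pool
Sciences: the domestic pool 52/117 = 44.4%, the out-of-state pool 45/144 = 31.2% → the domestic pool
Arts: the domestic pool 137/356 = 38.5%, the out-of-state pool 5/19 = 26.3% → the domestic pool
Overall: the domestic pool 200/489 = 40.9%, the out-of-state pool 235/501 = 46.9% → the out-of-state pool
The domestic pool wins each department group but the out-of-state pool wins overall — the comparison reverses. The domestic pool's applicants skew toward Arts, which has a lower base rate.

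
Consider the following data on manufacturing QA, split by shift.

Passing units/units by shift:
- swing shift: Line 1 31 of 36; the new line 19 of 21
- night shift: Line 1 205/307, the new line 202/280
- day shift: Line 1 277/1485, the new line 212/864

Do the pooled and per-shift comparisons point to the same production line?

Yes

Swing shift: Line 1 31/36 = 86.1%, the new line 19/21 = 90.5% → the new line
Night shift: Line 1 205/307 = 66.8%, the new line 202/280 = 72.1% → the new line
Day shift: Line 1 277/1485 = 18.7%, the new line 212/864 = 24.5% → the new line
Overall: Line 1 513/1828 = 28.1%, the new line 433/1165 = 37.2% → the new line
The new line wins overall and in every shift group — no reversal.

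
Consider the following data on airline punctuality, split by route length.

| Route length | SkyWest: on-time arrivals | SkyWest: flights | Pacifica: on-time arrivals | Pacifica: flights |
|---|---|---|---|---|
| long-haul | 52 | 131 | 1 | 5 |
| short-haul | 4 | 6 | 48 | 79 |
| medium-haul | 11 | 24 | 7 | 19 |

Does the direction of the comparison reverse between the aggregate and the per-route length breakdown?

Long-haul: SkyWest 52/131 = 39.7%, Pacifica 1/5 = 20.0% → SkyWest
Short-haul: SkyWest 4/6 = 66.7%, Pacifica 48/79 = 60.8% → SkyWest
Medium-haul: SkyWest 11/24 = 45.8%, Pacifica 7/19 = 36.8% → SkyWest
Overall: SkyWest 67/161 = 41.6%, Pacifica 56/103 = 54.4% → Pacifica
SkyWest wins each route group but Pacifica wins overall — the comparison reverses. SkyWest's flights skew toward long-haul, which has a lower base rate.

Yes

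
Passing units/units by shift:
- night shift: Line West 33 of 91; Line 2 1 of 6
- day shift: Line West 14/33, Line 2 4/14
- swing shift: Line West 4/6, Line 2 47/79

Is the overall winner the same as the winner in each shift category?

Night shift: Line West 33/91 = 36.3%, Line 2 1/6 = 16.7% → Line West
Day shift: Line West 14/33 = 42.4%, Line 2 4/14 = 28.6% → Line West
Swing shift: Line West 4/6 = 66.7%, Line 2 47/79 = 59.5% → Line West
Overall: Line West 51/130 = 39.2%, Line 2 52/99 = 52.5% → Line 2
Line West wins each shift group but Line 2 wins overall — the comparison reverses. Line West's units skew toward night shift, which has a lower base rate.

No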